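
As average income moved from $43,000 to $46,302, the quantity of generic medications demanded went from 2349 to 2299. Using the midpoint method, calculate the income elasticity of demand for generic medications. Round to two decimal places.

-0.29

%ΔQ = (2299 − 2349)/[(2349+2299)/2] = -50/2324 ≈ -0.0215.
%ΔI = (46,302 − 43,000)/[(43,000+46,302)/2] = 3302/44651 ≈ 0.0740.
E_I = %ΔQ/%ΔI ≈ -0.29.
E_I < 0: inferior good.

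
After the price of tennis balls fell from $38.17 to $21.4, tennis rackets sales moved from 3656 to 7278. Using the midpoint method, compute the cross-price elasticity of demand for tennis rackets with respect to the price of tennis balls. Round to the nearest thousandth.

%ΔQ_x = (7278 − 3656)/[(3656+7278)/2] = 3622/5467 ≈ 0.6625.
%ΔP_y = (21.4 − 38.17)/[(38.17+21.4)/2] ≈ -0.5630.
E_xy = 0.6625/-0.5630 ≈ -1.177.
E_xy < 0, so tennis rackets and tennis balls are complements.

-1.177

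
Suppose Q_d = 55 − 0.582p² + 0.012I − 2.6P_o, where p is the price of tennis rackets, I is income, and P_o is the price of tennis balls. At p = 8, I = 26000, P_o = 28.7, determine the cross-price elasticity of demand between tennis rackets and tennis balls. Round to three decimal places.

Q_d = 55 − 0.582(8)² + 0.012(26000) − 2.6(28.7) = 55 − 37.248 + 312 − 74.62 = 255.132.
∂Q_d/∂P_o = −2.6, so E_xy = -2.6·(28.7/255.132) ≈ -0.292.
E_xy < 0: the goods are complements.

-0.292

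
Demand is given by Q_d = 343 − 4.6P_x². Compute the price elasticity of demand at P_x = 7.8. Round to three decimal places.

-8.865

At P_x = 7.8, Q_d = 63.136.
dQ_d/dP_x = −2·4.6·P_x = −71.76.
Point elasticity E = (dQ_d/dP_x)·(P_x/Q_d) = -71.76 × 7.8/63.136 ≈ -8.865.
|E| > 1, so demand is elastic at this price.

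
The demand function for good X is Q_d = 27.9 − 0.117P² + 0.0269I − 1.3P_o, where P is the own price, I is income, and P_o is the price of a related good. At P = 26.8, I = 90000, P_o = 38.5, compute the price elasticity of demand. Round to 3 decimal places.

Substituting, Q_d = 27.9 − 0.117(26.8)² + 0.0269(90000) − 1.3(38.5) = 27.9 − 84.0341 + 2421 − 50.05 = 2314.8159.
∂Q_d/∂P = −2·0.117·P = -6.2712, so E_p = -6.2712·(26.8/2314.8159) ≈ -0.073.
|E_p| < 1: demand is inelastic.

-0.073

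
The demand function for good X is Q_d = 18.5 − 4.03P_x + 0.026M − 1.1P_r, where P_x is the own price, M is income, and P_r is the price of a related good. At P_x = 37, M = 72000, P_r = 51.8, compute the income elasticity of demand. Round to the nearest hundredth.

Evaluating quantity at (P_x, M, P_r) gives Q_d = 18.5 − 4.03(37) + 0.026(72000) − 1.1(51.8) = 18.5 − 149.11 + 1872 − 56.98 = 1684.41.
∂Q_d/∂M = +0.026, so E_I = 0.026·(72000/1684.41) ≈ 1.11.
E_I > 1: normal good (luxury).

1.11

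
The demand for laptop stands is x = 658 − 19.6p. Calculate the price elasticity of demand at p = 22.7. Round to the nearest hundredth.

-2.09

At p = 22.7, x = 213.08.
dx/dp = −19.6.
Point elasticity E = (dx/dp)·(p/x) = -19.6 × 22.7/213.08 ≈ -2.09.
|E| > 1, so demand is elastic at this price.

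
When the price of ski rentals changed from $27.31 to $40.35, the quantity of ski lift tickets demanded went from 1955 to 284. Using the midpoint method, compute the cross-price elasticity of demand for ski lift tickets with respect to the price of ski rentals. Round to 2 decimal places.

-3.87

%ΔQ_x = (284 − 1955)/[(1955+284)/2] = -1671/1119.5 ≈ -1.4926.
%ΔP_y = (40.35 − 27.31)/[(27.31+40.35)/2] ≈ 0.3855.
E_xy = -1.4926/0.3855 ≈ -3.87.
E_xy < 0, so ski lift tickets and ski rentals are complements.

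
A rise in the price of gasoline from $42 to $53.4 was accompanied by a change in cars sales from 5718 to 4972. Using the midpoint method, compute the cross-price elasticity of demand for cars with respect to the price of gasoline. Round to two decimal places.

%ΔQ_x = (4972 − 5718)/[(5718+4972)/2] = -746/5345 ≈ -0.1396.
%ΔP_y = (53.4 − 42)/[(42+53.4)/2] ≈ 0.2390.
E_xy = -0.1396/0.2390 ≈ -0.58.
E_xy < 0, so cars and gasoline are complements.

-0.58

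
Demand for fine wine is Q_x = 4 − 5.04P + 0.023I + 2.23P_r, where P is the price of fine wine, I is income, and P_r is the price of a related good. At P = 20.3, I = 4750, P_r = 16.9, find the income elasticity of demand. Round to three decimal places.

Q_x = 4 − 5.04(20.3) + 0.023(4750) + 2.23(16.9) = 4 − 102.312 + 109.25 + 37.687 = 48.625.
∂Q_x/∂I = +0.023, so E_I = 0.023·(4750/48.625) ≈ 2.247.
E_I > 1: normal good (luxury).

2.247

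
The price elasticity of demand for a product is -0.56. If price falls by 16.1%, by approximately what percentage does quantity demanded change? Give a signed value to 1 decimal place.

9.0

%ΔQ ≈ E × %ΔP = (-0.56) × (-16.1%) ≈ 9.0%.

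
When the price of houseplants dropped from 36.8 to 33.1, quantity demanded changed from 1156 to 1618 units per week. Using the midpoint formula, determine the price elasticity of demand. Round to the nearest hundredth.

%ΔQ = (1618 − 1156)/[(1156 + 1618)/2] = 462/1387 ≈ 0.3331.
%Δp = (33.1 − 36.8)/[(36.8 + 33.1)/2] = -3.7/34.95 ≈ -0.1059.
Arc elasticity E = %ΔQ/%Δp ≈ 0.3331/-0.1059 ≈ -3.15.
|E| > 1: demand is elastic over this range.

-3.15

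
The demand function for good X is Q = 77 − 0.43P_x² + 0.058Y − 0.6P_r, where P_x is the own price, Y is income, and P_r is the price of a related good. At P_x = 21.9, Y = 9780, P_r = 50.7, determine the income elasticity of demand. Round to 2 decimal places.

1.39

At the given point, Q = 77 − 0.43(21.9)² + 0.058(9780) − 0.6(50.7) = 77 − 206.2323 + 567.24 − 30.42 = 407.5877.
∂Q/∂Y = +0.058, so E_I = 0.058·(9780/407.5877) ≈ 1.39.
E_I > 1: normal good (luxury).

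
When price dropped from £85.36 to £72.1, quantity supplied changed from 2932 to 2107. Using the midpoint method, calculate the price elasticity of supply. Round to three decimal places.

1.944

%Δq = (2107 − 2932)/[(2932 + 2107)/2] = -825/2519.5 ≈ -0.3274.
%Δp = (72.1 − 85.36)/[(85.36 + 72.1)/2] = -13.26/78.73 ≈ -0.1684.
Arc elasticity E = %Δq/%Δp ≈ -0.3274/-0.1684 ≈ 1.944.
|E| > 1: supply is elastic over this range.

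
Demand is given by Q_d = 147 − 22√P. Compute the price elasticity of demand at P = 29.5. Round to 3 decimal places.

At P = 29.5, Q_d = 27.5094.
dQ_d/dP = −22/(2√P) = −22/(2·5.4314).
Point elasticity E = (dQ_d/dP)·(P/Q_d) = -2.0253 × 29.5/27.5094 ≈ -2.172.
|E| > 1, so demand is elastic at this price.

-2.172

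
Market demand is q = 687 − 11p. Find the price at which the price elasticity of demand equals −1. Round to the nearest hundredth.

31.23

For linear demand q = a − bp, E = −bp/(a − bp). |E| = 1 ⇒ bp = a − bp ⇒ p = a/(2b).
p = 687/(2·11) ≈ 31.23.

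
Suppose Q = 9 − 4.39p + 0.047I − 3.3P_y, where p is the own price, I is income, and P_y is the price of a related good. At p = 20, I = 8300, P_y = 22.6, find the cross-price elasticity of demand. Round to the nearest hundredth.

-0.32

Substituting, Q = 9 − 4.39(20) + 0.047(8300) − 3.3(22.6) = 9 − 87.8 + 390.1 − 74.58 = 236.72.
∂Q/∂P_y = −3.3, so E_xy = -3.3·(22.6/236.72) ≈ -0.32.
E_xy < 0: the goods are complements.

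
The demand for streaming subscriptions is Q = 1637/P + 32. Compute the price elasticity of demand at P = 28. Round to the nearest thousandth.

-0.646

At P = 28, Q = 90.4643.
dQ/dP = −1637/P² = −2.088.
Point elasticity E = (dQ/dP)·(P/Q) = -2.088 × 28/90.4643 ≈ -0.646.
|E| < 1, so demand is inelastic at this price.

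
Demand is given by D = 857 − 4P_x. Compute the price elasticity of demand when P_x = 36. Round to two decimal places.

-0.20

At P_x = 36, D = 713.
dD/dP_x = −4.
Point elasticity E = (dD/dP_x)·(P_x/D) = -4 × 36/713 ≈ -0.20.
|E| < 1, so demand is inelastic at this price.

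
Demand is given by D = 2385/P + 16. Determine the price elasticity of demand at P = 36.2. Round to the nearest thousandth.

At P = 36.2, D = 81.884.
dD/dP = −2385/P² = −1.82.
Point elasticity E = (dD/dP)·(P/D) = -1.82 × 36.2/81.884 ≈ -0.805.
|E| < 1, so demand is inelastic at this price.

-0.805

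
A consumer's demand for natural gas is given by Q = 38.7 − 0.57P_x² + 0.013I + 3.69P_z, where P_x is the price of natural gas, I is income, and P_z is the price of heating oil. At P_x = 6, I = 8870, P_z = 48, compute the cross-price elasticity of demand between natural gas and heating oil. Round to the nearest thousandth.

First evaluate Q: 38.7 − 0.57(6)² + 0.013(8870) + 3.69(48) = 38.7 − 20.52 + 115.31 + 177.12 = 310.61.
∂Q/∂P_z = +3.69, so E_xy = 3.69·(48/310.61) ≈ 0.570.
E_xy > 0: the goods are substitutes.

0.570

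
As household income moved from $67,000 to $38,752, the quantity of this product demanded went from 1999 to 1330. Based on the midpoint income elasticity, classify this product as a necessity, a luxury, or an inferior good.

necessity

%ΔQ = (1330 − 1999)/[(1999+1330)/2] = -669/1664.5 ≈ -0.4019.
%ΔY = (38,752 − 67,000)/[(67,000+38,752)/2] = -28248/52876 ≈ -0.5342.
E_I = %ΔQ/%ΔY ≈ 0.752.
E_I ∈ (0,1): normal good (necessity).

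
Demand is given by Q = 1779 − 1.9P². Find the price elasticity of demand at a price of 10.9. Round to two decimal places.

-0.29

At P = 10.9, Q = 1553.261.
dQ/dP = −2·1.9·P = −41.42.
Point elasticity E = (dQ/dP)·(P/Q) = -41.42 × 10.9/1553.261 ≈ -0.29.
|E| < 1, so demand is inelastic at this price.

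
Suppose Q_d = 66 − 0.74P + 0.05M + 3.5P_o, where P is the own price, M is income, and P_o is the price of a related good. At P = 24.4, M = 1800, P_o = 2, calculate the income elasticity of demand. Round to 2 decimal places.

0.62

Substituting, Q_d = 66 − 0.74(24.4) + 0.05(1800) + 3.5(2) = 66 − 18.056 + 90 + 7 = 144.944.
∂Q_d/∂M = +0.05, so E_I = 0.05·(1800/144.944) ≈ 0.62.
E_I ∈ (0,1): normal good (necessity).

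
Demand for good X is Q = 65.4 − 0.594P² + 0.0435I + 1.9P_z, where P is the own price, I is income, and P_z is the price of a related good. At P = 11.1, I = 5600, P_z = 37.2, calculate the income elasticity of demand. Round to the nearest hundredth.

0.79

Q = 65.4 − 0.594(11.1)² + 0.0435(5600) + 1.9(37.2) = 65.4 − 73.1867 + 243.6 + 70.68 = 306.4933.
∂Q/∂I = +0.0435, so E_I = 0.0435·(5600/306.4933) ≈ 0.79.
E_I ∈ (0,1): normal good (necessity).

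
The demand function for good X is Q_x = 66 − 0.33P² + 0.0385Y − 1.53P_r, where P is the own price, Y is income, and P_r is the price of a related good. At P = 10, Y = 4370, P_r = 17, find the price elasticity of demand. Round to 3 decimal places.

Substituting, Q_x = 66 − 0.33(10)² + 0.0385(4370) − 1.53(17) = 66 − 33 + 168.245 − 26.01 = 175.235.
∂Q_x/∂P = −2·0.33·P = -6.6, so E_p = -6.6·(10/175.235) ≈ -0.377.
|E_p| < 1: demand is inelastic.

-0.377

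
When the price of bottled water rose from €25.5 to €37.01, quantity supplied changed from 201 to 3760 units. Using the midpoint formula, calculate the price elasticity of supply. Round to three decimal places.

%ΔQ = (3760 − 201)/[(201 + 3760)/2] = 3559/1980.5 ≈ 1.7970.
%Δp = (37.01 − 25.5)/[(25.5 + 37.01)/2] = 11.51/31.255 ≈ 0.3683.
Arc elasticity E = %ΔQ/%Δp ≈ 1.7970/0.3683 ≈ 4.880.
|E| > 1: supply is elastic over this range.

4.880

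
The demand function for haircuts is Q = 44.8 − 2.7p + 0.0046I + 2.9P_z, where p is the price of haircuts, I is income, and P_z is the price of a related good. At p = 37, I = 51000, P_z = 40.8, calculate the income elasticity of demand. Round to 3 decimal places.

Evaluating quantity at (p, I, P_z) gives Q = 44.8 − 2.7(37) + 0.0046(51000) + 2.9(40.8) = 44.8 − 99.9 + 234.6 + 118.32 = 297.82.
∂Q/∂I = +0.0046, so E_I = 0.0046·(51000/297.82) ≈ 0.788.
E_I ∈ (0,1): normal good (necessity).

0.788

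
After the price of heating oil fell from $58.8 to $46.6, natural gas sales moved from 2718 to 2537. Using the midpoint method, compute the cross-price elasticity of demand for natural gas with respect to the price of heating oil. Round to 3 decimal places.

%ΔQ_x = (2537 − 2718)/[(2718+2537)/2] = -181/2627.5 ≈ -0.0689.
%ΔP_y = (46.6 − 58.8)/[(58.8+46.6)/2] ≈ -0.2315.
E_xy = -0.0689/-0.2315 ≈ 0.298.
E_xy > 0, so natural gas and heating oil are substitutes.

0.298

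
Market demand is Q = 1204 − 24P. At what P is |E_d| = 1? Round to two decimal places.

25.08

For linear demand Q = a − bP, E = −bP/(a − bP). |E| = 1 ⇒ bP = a − bP ⇒ P = a/(2b).
P = 1204/(2·24) ≈ 25.08.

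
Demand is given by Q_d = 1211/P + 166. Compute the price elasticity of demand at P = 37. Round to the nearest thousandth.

At P = 37, Q_d = 198.7297.
dQ_d/dP = −1211/P² = −0.8846.
Point elasticity E = (dQ_d/dP)·(P/Q_d) = -0.8846 × 37/198.7297 ≈ -0.165.
|E| < 1, so demand is inelastic at this price.

-0.165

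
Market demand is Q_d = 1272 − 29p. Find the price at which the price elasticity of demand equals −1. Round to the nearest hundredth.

For linear demand Q_d = a − bp, E = −bp/(a − bp). |E| = 1 ⇒ bp = a − bp ⇒ p = a/(2b).
p = 1272/(2·29) ≈ 21.93.

21.93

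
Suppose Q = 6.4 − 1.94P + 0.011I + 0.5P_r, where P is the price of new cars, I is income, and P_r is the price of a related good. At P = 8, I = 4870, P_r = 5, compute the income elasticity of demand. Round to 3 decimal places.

1.141

Substituting, Q = 6.4 − 1.94(8) + 0.011(4870) + 0.5(5) = 6.4 − 15.52 + 53.57 + 2.5 = 46.95.
∂Q/∂I = +0.011, so E_I = 0.011·(4870/46.95) ≈ 1.141.
E_I > 1: normal good (luxury).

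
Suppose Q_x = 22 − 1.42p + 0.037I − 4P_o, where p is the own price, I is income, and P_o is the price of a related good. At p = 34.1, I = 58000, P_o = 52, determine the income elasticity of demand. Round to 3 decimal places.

1.123

Q_x = 22 − 1.42(34.1) + 0.037(58000) − 4(52) = 22 − 48.422 + 2146 − 208 = 1911.578.
∂Q_x/∂I = +0.037, so E_I = 0.037·(58000/1911.578) ≈ 1.123.
E_I > 1: normal good (luxury).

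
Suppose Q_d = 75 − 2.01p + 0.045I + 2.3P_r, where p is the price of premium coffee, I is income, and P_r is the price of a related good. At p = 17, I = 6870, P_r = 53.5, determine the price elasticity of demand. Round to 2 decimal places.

Evaluating quantity at (p, I, P_r) gives Q_d = 75 − 2.01(17) + 0.045(6870) + 2.3(53.5) = 75 − 34.17 + 309.15 + 123.05 = 473.03.
∂Q_d/∂p = −2.01, so E_p = (−2.01)·(17/473.03) ≈ -0.07.
|E_p| < 1: demand is inelastic.

-0.07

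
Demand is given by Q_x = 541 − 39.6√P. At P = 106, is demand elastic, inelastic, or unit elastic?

At P = 106, Q_x = 133.293.
dQ_x/dP = −39.6/(2√P) = −39.6/(2·10.2956).
Point elasticity E = (dQ_x/dP)·(P/Q_x) = -1.9231 × 106/133.293 ≈ -1.529.
|E| ≈ 1.529 > 1, so demand is elastic.

elastic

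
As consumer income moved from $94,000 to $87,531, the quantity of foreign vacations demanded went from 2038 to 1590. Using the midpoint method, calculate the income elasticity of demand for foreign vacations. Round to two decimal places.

%ΔQ = (1590 − 2038)/[(2038+1590)/2] = -448/1814 ≈ -0.2470.
%ΔM = (87,531 − 94,000)/[(94,000+87,531)/2] = -6469/90765.5 ≈ -0.0713.
E_I = %ΔQ/%ΔM ≈ 3.47.
E_I > 1: normal good (luxury).

3.47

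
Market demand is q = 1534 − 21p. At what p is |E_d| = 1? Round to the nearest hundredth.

For linear demand q = a − bp, E = −bp/(a − bp). |E| = 1 ⇒ bp = a − bp ⇒ p = a/(2b).
p = 1534/(2·21) ≈ 36.52.

36.52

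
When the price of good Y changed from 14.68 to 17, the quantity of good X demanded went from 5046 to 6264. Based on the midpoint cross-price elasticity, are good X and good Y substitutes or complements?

substitutes

%ΔQ_x = (6264 − 5046)/[(5046+6264)/2] = 1218/5655 ≈ 0.2154.
%ΔP_y = (17 − 14.68)/[(14.68+17)/2] ≈ 0.1465.
E_xy = 0.2154/0.1465 ≈ 1.471.
E_xy > 0, so the goods are substitutes.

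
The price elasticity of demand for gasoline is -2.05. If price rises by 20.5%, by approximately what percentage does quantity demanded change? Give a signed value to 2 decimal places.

%ΔQ ≈ E × %ΔP = (-2.05) × (20.5%) ≈ -42.03%.

-42.03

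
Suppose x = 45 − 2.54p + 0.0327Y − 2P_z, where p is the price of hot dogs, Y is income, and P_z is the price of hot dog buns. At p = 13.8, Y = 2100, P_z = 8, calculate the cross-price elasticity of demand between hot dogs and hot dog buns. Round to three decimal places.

At the given point, x = 45 − 2.54(13.8) + 0.0327(2100) − 2(8) = 45 − 35.052 + 68.67 − 16 = 62.618.
∂x/∂P_z = −2, so E_xy = -2·(8/62.618) ≈ -0.256.
E_xy < 0: the goods are complements.

-0.256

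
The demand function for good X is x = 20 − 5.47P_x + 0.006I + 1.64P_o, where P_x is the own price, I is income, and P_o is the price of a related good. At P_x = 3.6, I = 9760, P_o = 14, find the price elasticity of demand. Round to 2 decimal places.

-0.24

First evaluate x: 20 − 5.47(3.6) + 0.006(9760) + 1.64(14) = 20 − 19.692 + 58.56 + 22.96 = 81.828.
∂x/∂P_x = −5.47, so E_p = (−5.47)·(3.6/81.828) ≈ -0.24.
|E_p| < 1: demand is inelastic.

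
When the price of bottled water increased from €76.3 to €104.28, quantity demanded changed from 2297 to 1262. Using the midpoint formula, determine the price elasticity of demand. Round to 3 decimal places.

-1.877

%ΔQ = (1262 − 2297)/[(2297 + 1262)/2] = -1035/1779.5 ≈ -0.5816.
%Δp = (104.28 − 76.3)/[(76.3 + 104.28)/2] = 27.98/90.29 ≈ 0.3099.
Arc elasticity E = %ΔQ/%Δp ≈ -0.5816/0.3099 ≈ -1.877.
|E| > 1: demand is elastic over this range.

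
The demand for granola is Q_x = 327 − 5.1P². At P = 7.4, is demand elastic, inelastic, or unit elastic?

At P = 7.4, Q_x = 47.724.
dQ_x/dP = −2·5.1·P = −75.48.
Point elasticity E = (dQ_x/dP)·(P/Q_x) = -75.48 × 7.4/47.724 ≈ -11.704.
|E| ≈ 11.704 > 1, so demand is elastic.

elastic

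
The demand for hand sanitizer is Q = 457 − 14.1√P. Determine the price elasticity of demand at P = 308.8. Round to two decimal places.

At P = 308.8, Q = 209.2248.
dQ/dP = −14.1/(2√P) = −14.1/(2·17.5727).
Point elasticity E = (dQ/dP)·(P/Q) = -0.4012 × 308.8/209.2248 ≈ -0.59.
|E| < 1, so demand is inelastic at this price.

-0.59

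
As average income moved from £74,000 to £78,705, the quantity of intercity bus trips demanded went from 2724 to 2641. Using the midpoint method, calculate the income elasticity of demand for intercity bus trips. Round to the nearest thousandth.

%ΔQ = (2641 − 2724)/[(2724+2641)/2] = -83/2682.5 ≈ -0.0309.
%ΔI = (78,705 − 74,000)/[(74,000+78,705)/2] = 4705/76352.5 ≈ 0.0616.
E_I = %ΔQ/%ΔI ≈ -0.502.
E_I < 0: inferior good.

-0.502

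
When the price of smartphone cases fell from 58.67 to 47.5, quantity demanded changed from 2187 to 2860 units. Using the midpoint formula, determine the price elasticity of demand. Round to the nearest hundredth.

-1.27

%ΔQ = (2860 − 2187)/[(2187 + 2860)/2] = 673/2523.5 ≈ 0.2667.
%ΔP = (47.5 − 58.67)/[(58.67 + 47.5)/2] = -11.17/53.085 ≈ -0.2104.
Arc elasticity E = %ΔQ/%ΔP ≈ 0.2667/-0.2104 ≈ -1.27.
|E| > 1: demand is elastic over this range.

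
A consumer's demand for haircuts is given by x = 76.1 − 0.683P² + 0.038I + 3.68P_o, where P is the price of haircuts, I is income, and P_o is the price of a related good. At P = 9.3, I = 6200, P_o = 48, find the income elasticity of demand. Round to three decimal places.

Substituting, x = 76.1 − 0.683(9.3)² + 0.038(6200) + 3.68(48) = 76.1 − 59.0727 + 235.6 + 176.64 = 429.2673.
∂x/∂I = +0.038, so E_I = 0.038·(6200/429.2673) ≈ 0.549.
E_I ∈ (0,1): normal good (necessity).

0.549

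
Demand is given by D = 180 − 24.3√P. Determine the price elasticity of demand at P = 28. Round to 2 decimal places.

At P = 28, D = 51.4165.
dD/dP = −24.3/(2√P) = −24.3/(2·5.2915).
Point elasticity E = (dD/dP)·(P/D) = -2.2961 × 28/51.4165 ≈ -1.25.
|E| > 1, so demand is elastic at this price.

-1.25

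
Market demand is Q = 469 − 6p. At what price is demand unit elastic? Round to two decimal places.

For linear demand Q = a − bp, E = −bp/(a − bp). |E| = 1 ⇒ bp = a − bp ⇒ p = a/(2b).
p = 469/(2·6) ≈ 39.08.

39.08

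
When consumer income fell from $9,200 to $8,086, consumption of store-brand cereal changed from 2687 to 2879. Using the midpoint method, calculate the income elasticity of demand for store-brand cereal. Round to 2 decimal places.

-0.54

%ΔQ = (2879 − 2687)/[(2687+2879)/2] = 192/2783 ≈ 0.0690.
%ΔM = (8,086 − 9,200)/[(9,200+8,086)/2] = -1114/8643 ≈ -0.1289.
E_I = %ΔQ/%ΔM ≈ -0.54.
E_I < 0: inferior good.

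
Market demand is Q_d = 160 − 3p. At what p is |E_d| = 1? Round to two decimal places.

26.67

For linear demand Q_d = a − bp, E = −bp/(a − bp). |E| = 1 ⇒ bp = a − bp ⇒ p = a/(2b).
p = 160/(2·3) ≈ 26.67.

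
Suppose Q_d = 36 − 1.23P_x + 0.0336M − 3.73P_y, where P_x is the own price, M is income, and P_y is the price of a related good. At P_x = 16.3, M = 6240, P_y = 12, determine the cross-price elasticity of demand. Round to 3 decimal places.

-0.247

First evaluate Q_d: 36 − 1.23(16.3) + 0.0336(6240) − 3.73(12) = 36 − 20.049 + 209.664 − 44.76 = 180.855.
∂Q_d/∂P_y = −3.73, so E_xy = -3.73·(12/180.855) ≈ -0.247.
E_xy < 0: the goods are complements.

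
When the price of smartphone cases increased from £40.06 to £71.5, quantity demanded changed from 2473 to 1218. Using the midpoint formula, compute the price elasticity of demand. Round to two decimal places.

-1.21

%ΔQ = (1218 − 2473)/[(2473 + 1218)/2] = -1255/1845.5 ≈ -0.6800.
%ΔP = (71.5 − 40.06)/[(40.06 + 71.5)/2] = 31.44/55.78 ≈ 0.5636.
Arc elasticity E = %ΔQ/%ΔP ≈ -0.6800/0.5636 ≈ -1.21.
|E| > 1: demand is elastic over this range.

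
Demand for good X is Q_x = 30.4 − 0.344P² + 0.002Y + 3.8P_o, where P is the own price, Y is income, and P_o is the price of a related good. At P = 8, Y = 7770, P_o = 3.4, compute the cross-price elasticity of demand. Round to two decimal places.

0.35

Evaluating quantity at (P, Y, P_o) gives Q_x = 30.4 − 0.344(8)² + 0.002(7770) + 3.8(3.4) = 30.4 − 22.016 + 15.54 + 12.92 = 36.844.
∂Q_x/∂P_o = +3.8, so E_xy = 3.8·(3.4/36.844) ≈ 0.35.
E_xy > 0: the goods are substitutes.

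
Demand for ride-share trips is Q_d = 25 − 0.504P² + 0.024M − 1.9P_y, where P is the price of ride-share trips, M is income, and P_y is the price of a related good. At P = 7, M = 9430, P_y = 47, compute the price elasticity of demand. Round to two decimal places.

Substituting, Q_d = 25 − 0.504(7)² + 0.024(9430) − 1.9(47) = 25 − 24.696 + 226.32 − 89.3 = 137.324.
∂Q_d/∂P = −2·0.504·P = -7.056, so E_p = -7.056·(7/137.324) ≈ -0.36.
|E_p| < 1: demand is inelastic.

-0.36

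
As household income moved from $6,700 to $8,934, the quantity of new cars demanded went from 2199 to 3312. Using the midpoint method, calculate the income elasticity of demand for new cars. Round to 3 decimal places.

%ΔQ = (3312 − 2199)/[(2199+3312)/2] = 1113/2755.5 ≈ 0.4039.
%ΔI = (8,934 − 6,700)/[(6,700+8,934)/2] = 2234/7817 ≈ 0.2858.
E_I = %ΔQ/%ΔI ≈ 1.413.
E_I > 1: normal good (luxury).

1.413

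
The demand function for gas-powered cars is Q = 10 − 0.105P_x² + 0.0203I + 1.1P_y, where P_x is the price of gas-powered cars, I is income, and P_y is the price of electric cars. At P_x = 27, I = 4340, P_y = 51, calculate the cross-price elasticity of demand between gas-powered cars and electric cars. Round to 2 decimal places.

At the given point, Q = 10 − 0.105(27)² + 0.0203(4340) + 1.1(51) = 10 − 76.545 + 88.102 + 56.1 = 77.657.
∂Q/∂P_y = +1.1, so E_xy = 1.1·(51/77.657) ≈ 0.72.
E_xy > 0: the goods are substitutes.

0.72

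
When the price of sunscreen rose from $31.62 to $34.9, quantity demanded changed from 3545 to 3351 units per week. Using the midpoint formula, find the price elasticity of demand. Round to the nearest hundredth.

%Δq = (3351 − 3545)/[(3545 + 3351)/2] = -194/3448 ≈ -0.0563.
%Δp = (34.9 − 31.62)/[(31.62 + 34.9)/2] = 3.28/33.26 ≈ 0.0986.
Arc elasticity E = %Δq/%Δp ≈ -0.0563/0.0986 ≈ -0.57.
|E| < 1: demand is inelastic over this range.

-0.57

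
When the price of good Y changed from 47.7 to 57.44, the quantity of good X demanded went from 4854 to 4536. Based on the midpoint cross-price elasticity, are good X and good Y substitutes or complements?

%ΔQ_x = (4536 − 4854)/[(4854+4536)/2] = -318/4695 ≈ -0.0677.
%ΔP_y = (57.44 − 47.7)/[(47.7+57.44)/2] ≈ 0.1853.
E_xy = -0.0677/0.1853 ≈ -0.366.
E_xy < 0, so the goods are complements.

complements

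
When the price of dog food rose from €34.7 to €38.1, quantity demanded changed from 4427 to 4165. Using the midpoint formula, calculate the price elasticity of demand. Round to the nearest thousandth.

%ΔQ = (4165 − 4427)/[(4427 + 4165)/2] = -262/4296 ≈ -0.0610.
%Δp = (38.1 − 34.7)/[(34.7 + 38.1)/2] = 3.4/36.4 ≈ 0.0934.
Arc elasticity E = %ΔQ/%Δp ≈ -0.0610/0.0934 ≈ -0.653.
|E| < 1: demand is inelastic over this range.

-0.653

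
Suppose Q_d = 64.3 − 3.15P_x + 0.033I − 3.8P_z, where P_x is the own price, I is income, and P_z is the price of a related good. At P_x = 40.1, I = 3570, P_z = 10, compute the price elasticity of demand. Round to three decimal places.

Q_d = 64.3 − 3.15(40.1) + 0.033(3570) − 3.8(10) = 64.3 − 126.315 + 117.81 − 38 = 17.795.
∂Q_d/∂P_x = −3.15, so E_p = (−3.15)·(40.1/17.795) ≈ -7.098.
|E_p| > 1: demand is elastic.

-7.098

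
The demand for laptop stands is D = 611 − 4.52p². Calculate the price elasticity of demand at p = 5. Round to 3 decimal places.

-0.454

At p = 5, D = 498.
dD/dp = −2·4.52·p = −45.2.
Point elasticity E = (dD/dp)·(p/D) = -45.2 × 5/498 ≈ -0.454.
|E| < 1, so demand is inelastic at this price.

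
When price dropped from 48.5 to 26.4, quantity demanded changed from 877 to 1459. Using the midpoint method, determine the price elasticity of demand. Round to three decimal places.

-0.844

%ΔQ = (1459 − 877)/[(877 + 1459)/2] = 582/1168 ≈ 0.4983.
%Δp = (26.4 − 48.5)/[(48.5 + 26.4)/2] = -22.1/37.45 ≈ -0.5901.
Arc elasticity E = %ΔQ/%Δp ≈ 0.4983/-0.5901 ≈ -0.844.
|E| < 1: demand is inelastic over this range.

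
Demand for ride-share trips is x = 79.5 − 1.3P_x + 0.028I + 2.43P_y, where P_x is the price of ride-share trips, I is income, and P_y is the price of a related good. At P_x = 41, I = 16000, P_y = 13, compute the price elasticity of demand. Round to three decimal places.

Evaluating quantity at (P_x, I, P_y) gives x = 79.5 − 1.3(41) + 0.028(16000) + 2.43(13) = 79.5 − 53.3 + 448 + 31.59 = 505.79.
∂x/∂P_x = −1.3, so E_p = (−1.3)·(41/505.79) ≈ -0.105.
|E_p| < 1: demand is inelastic.

-0.105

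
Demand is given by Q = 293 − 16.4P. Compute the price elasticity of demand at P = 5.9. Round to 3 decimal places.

-0.493

At P = 5.9, Q = 196.24.
dQ/dP = −16.4.
Point elasticity E = (dQ/dP)·(P/Q) = -16.4 × 5.9/196.24 ≈ -0.493.
|E| < 1, so demand is inelastic at this price.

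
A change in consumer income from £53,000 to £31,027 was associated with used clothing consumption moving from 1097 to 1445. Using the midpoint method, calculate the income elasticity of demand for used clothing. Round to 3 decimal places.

%ΔQ = (1445 − 1097)/[(1097+1445)/2] = 348/1271 ≈ 0.2738.
%ΔM = (31,027 − 53,000)/[(53,000+31,027)/2] = -21973/42013.5 ≈ -0.5230.
E_I = %ΔQ/%ΔM ≈ -0.524.
E_I < 0: inferior good.

-0.524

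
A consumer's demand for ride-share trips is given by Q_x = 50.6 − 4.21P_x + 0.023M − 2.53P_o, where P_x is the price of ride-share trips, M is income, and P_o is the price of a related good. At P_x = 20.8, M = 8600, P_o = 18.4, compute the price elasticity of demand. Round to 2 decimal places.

Q_x = 50.6 − 4.21(20.8) + 0.023(8600) − 2.53(18.4) = 50.6 − 87.568 + 197.8 − 46.552 = 114.28.
∂Q_x/∂P_x = −4.21, so E_p = (−4.21)·(20.8/114.28) ≈ -0.77.
|E_p| < 1: demand is inelastic.

-0.77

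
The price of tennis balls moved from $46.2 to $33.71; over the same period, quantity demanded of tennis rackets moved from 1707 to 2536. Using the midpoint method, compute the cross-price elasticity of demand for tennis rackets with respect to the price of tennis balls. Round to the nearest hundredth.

%ΔQ_x = (2536 − 1707)/[(1707+2536)/2] = 829/2121.5 ≈ 0.3908.
%ΔP_y = (33.71 − 46.2)/[(46.2+33.71)/2] ≈ -0.3126.
E_xy = 0.3908/-0.3126 ≈ -1.25.
E_xy < 0, so tennis rackets and tennis balls are complements.

-1.25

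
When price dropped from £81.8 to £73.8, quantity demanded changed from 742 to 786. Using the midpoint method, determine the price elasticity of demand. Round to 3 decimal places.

-0.560

%Δq = (786 − 742)/[(742 + 786)/2] = 44/764 ≈ 0.0576.
%ΔP = (73.8 − 81.8)/[(81.8 + 73.8)/2] = -8/77.8 ≈ -0.1028.
Arc elasticity E = %Δq/%ΔP ≈ 0.0576/-0.1028 ≈ -0.560.
|E| < 1: demand is inelastic over this range.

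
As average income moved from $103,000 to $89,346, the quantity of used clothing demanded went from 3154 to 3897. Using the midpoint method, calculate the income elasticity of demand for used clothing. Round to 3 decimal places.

%ΔQ = (3897 − 3154)/[(3154+3897)/2] = 743/3525.5 ≈ 0.2108.
%ΔM = (89,346 − 103,000)/[(103,000+89,346)/2] = -13654/96173 ≈ -0.1420.
E_I = %ΔQ/%ΔM ≈ -1.484.
E_I < 0: inferior good.

-1.484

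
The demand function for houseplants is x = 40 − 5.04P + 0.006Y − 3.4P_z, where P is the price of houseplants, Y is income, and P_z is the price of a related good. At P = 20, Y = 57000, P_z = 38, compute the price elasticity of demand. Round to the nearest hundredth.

Substituting, x = 40 − 5.04(20) + 0.006(57000) − 3.4(38) = 40 − 100.8 + 342 − 129.2 = 152.
∂x/∂P = −5.04, so E_p = (−5.04)·(20/152) ≈ -0.66.
|E_p| < 1: demand is inelastic.

-0.66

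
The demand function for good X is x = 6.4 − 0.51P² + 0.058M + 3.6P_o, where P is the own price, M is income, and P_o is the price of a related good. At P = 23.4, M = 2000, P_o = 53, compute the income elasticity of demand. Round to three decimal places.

At the given point, x = 6.4 − 0.51(23.4)² + 0.058(2000) + 3.6(53) = 6.4 − 279.2556 + 116 + 190.8 = 33.9444.
∂x/∂M = +0.058, so E_I = 0.058·(2000/33.9444) ≈ 3.417.
E_I > 1: normal good (luxury).

3.417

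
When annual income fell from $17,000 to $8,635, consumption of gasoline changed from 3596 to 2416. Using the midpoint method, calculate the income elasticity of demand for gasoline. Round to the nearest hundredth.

0.60

%ΔQ = (2416 − 3596)/[(3596+2416)/2] = -1180/3006 ≈ -0.3925.
%ΔI = (8,635 − 17,000)/[(17,000+8,635)/2] = -8365/12817.5 ≈ -0.6526.
E_I = %ΔQ/%ΔI ≈ 0.60.
E_I ∈ (0,1): normal good (necessity).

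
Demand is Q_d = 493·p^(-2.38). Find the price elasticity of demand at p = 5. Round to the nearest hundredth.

-2.38

For a Cobb–Douglas (constant-elasticity) form Q_d = A·p^α·…, the elasticity with respect to p equals the exponent α at every point.
Here the exponent on p is -2.38, so the price elasticity of demand is -2.38.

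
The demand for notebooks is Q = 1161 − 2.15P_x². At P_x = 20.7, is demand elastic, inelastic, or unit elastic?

elastic

At P_x = 20.7, Q = 239.7465.
dQ/dP_x = −2·2.15·P_x = −89.01.
Point elasticity E = (dQ/dP_x)·(P_x/Q) = -89.01 × 20.7/239.7465 ≈ -7.685.
|E| ≈ 7.685 > 1, so demand is elastic.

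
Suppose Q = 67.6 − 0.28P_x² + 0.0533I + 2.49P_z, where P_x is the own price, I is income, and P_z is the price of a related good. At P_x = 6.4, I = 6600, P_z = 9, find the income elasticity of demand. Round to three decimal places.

Q = 67.6 − 0.28(6.4)² + 0.0533(6600) + 2.49(9) = 67.6 − 11.4688 + 351.78 + 22.41 = 430.3212.
∂Q/∂I = +0.0533, so E_I = 0.0533·(6600/430.3212) ≈ 0.817.
E_I ∈ (0,1): normal good (necessity).

0.817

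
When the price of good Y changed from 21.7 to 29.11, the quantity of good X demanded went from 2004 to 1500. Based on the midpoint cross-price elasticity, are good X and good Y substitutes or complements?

%ΔQ_x = (1500 − 2004)/[(2004+1500)/2] = -504/1752 ≈ -0.2877.
%ΔP_y = (29.11 − 21.7)/[(21.7+29.11)/2] ≈ 0.2917.
E_xy = -0.2877/0.2917 ≈ -0.986.
E_xy < 0, so the goods are complements.

complements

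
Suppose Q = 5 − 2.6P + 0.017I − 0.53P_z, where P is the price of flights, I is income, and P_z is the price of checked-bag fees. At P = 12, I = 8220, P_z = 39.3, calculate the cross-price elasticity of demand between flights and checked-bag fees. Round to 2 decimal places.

-0.22

At the given point, Q = 5 − 2.6(12) + 0.017(8220) − 0.53(39.3) = 5 − 31.2 + 139.74 − 20.829 = 92.711.
∂Q/∂P_z = −0.53, so E_xy = -0.53·(39.3/92.711) ≈ -0.22.
E_xy < 0: the goods are complements.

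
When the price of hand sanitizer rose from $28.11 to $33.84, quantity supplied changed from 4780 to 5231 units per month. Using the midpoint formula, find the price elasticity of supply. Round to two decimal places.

0.49

%ΔQ = (5231 − 4780)/[(4780 + 5231)/2] = 451/5005.5 ≈ 0.0901.
%Δp = (33.84 − 28.11)/[(28.11 + 33.84)/2] = 5.73/30.975 ≈ 0.1850.
Arc elasticity E = %ΔQ/%Δp ≈ 0.0901/0.1850 ≈ 0.49.
|E| < 1: supply is inelastic over this range.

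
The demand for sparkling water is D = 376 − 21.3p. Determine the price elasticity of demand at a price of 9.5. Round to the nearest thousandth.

At p = 9.5, D = 173.65.
dD/dp = −21.3.
Point elasticity E = (dD/dp)·(p/D) = -21.3 × 9.5/173.65 ≈ -1.165.
|E| > 1, so demand is elastic at this price.

-1.165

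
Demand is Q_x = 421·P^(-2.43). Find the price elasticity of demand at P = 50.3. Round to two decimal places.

-2.43

For a Cobb–Douglas (constant-elasticity) form Q_x = A·P^α·…, the elasticity with respect to P equals the exponent α at every point.
Here the exponent on P is -2.43, so the price elasticity of demand is -2.43.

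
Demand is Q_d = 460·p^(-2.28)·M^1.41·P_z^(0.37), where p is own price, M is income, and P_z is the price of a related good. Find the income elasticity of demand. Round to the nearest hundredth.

1.41

For a Cobb–Douglas (constant-elasticity) form Q_d = A·M^α·…, the elasticity with respect to M equals the exponent α at every point.
Here the exponent on M is 1.41, so the income elasticity of demand is 1.41.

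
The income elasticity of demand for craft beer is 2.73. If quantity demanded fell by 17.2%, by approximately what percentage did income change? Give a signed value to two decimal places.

%ΔQ ≈ E × %ΔI ⇒ %ΔI = %ΔQ / E = (-17.2%)/(2.73) ≈ -6.30%.

-6.30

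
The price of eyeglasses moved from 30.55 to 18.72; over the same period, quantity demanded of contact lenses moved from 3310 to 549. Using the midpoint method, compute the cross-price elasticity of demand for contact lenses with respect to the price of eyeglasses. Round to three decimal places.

%ΔQ_x = (549 − 3310)/[(3310+549)/2] = -2761/1929.5 ≈ -1.4309.
%ΔP_y = (18.72 − 30.55)/[(30.55+18.72)/2] ≈ -0.4802.
E_xy = -1.4309/-0.4802 ≈ 2.980.
E_xy > 0, so contact lenses and eyeglasses are substitutes.

2.980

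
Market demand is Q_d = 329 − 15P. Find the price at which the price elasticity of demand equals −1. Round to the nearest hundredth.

10.97

For linear demand Q_d = a − bP, E = −bP/(a − bP). |E| = 1 ⇒ bP = a − bP ⇒ P = a/(2b).
P = 329/(2·15) ≈ 10.97.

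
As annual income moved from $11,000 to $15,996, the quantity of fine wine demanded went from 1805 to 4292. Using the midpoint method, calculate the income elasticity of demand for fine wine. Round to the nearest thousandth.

%ΔQ = (4292 − 1805)/[(1805+4292)/2] = 2487/3048.5 ≈ 0.8158.
%ΔI = (15,996 − 11,000)/[(11,000+15,996)/2] = 4996/13498 ≈ 0.3701.
E_I = %ΔQ/%ΔI ≈ 2.204.
E_I > 1: normal good (luxury).

2.204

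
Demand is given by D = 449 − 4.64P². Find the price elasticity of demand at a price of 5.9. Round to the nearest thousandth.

-1.124

At P = 5.9, D = 287.4816.
dD/dP = −2·4.64·P = −54.752.
Point elasticity E = (dD/dP)·(P/D) = -54.752 × 5.9/287.4816 ≈ -1.124.
|E| > 1, so demand is elastic at this price.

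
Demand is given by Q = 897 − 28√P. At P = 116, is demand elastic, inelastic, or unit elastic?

At P = 116, Q = 595.4308.
dQ/dP = −28/(2√P) = −28/(2·10.7703).
Point elasticity E = (dQ/dP)·(P/Q) = -1.2999 × 116/595.4308 ≈ -0.253.
|E| ≈ 0.253 < 1, so demand is inelastic.

inelastic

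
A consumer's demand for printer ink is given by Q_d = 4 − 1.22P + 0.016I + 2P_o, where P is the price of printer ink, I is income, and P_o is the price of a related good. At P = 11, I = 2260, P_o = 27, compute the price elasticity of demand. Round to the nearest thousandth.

At the given point, Q_d = 4 − 1.22(11) + 0.016(2260) + 2(27) = 4 − 13.42 + 36.16 + 54 = 80.74.
∂Q_d/∂P = −1.22, so E_p = (−1.22)·(11/80.74) ≈ -0.166.
|E_p| < 1: demand is inelastic.

-0.166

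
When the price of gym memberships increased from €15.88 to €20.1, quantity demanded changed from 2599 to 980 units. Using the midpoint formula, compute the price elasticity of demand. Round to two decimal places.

-3.86

%ΔQ = (980 − 2599)/[(2599 + 980)/2] = -1619/1789.5 ≈ -0.9047.
%Δp = (20.1 − 15.88)/[(15.88 + 20.1)/2] = 4.22/17.99 ≈ 0.2346.
Arc elasticity E = %ΔQ/%Δp ≈ -0.9047/0.2346 ≈ -3.86.
|E| > 1: demand is elastic over this range.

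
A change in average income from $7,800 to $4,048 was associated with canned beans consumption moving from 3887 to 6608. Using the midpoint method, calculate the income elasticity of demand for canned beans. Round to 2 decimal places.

%ΔQ = (6608 − 3887)/[(3887+6608)/2] = 2721/5247.5 ≈ 0.5185.
%ΔY = (4,048 − 7,800)/[(7,800+4,048)/2] = -3752/5924 ≈ -0.6334.
E_I = %ΔQ/%ΔY ≈ -0.82.
E_I < 0: inferior good.

-0.82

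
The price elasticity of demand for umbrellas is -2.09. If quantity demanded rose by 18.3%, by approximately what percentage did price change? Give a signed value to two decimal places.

-8.76

%ΔQ ≈ E × %ΔP ⇒ %ΔP = %ΔQ / E = (18.3%)/(-2.09) ≈ -8.76%.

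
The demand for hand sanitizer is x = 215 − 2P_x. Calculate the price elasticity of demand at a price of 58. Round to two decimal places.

-1.17

At P_x = 58, x = 99.
dx/dP_x = −2.
Point elasticity E = (dx/dP_x)·(P_x/x) = -2 × 58/99 ≈ -1.17.
|E| > 1, so demand is elastic at this price.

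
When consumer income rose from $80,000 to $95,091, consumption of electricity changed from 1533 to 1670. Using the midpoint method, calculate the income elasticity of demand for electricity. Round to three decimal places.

0.496

%ΔQ = (1670 − 1533)/[(1533+1670)/2] = 137/1601.5 ≈ 0.0855.
%ΔI = (95,091 − 80,000)/[(80,000+95,091)/2] = 15091/87545.5 ≈ 0.1724.
E_I = %ΔQ/%ΔI ≈ 0.496.
E_I ∈ (0,1): normal good (necessity).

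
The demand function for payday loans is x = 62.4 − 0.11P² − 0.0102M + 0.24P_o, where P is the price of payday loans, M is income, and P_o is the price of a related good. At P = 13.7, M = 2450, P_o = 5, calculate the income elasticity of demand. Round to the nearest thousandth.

Evaluating quantity at (P, M, P_o) gives x = 62.4 − 0.11(13.7)² − 0.0102(2450) + 0.24(5) = 62.4 − 20.6459 − 24.99 + 1.2 = 17.9641.
∂x/∂M = −0.0102, so E_I = -0.0102·(2450/17.9641) ≈ -1.391.
E_I < 0: inferior good.

-1.391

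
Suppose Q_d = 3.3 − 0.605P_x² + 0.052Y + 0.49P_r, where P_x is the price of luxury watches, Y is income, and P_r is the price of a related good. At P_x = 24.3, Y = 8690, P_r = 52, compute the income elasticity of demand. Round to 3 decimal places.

3.662

Substituting, Q_d = 3.3 − 0.605(24.3)² + 0.052(8690) + 0.49(52) = 3.3 − 357.2465 + 451.88 + 25.48 = 123.4136.
∂Q_d/∂Y = +0.052, so E_I = 0.052·(8690/123.4136) ≈ 3.662.
E_I > 1: normal good (luxury).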